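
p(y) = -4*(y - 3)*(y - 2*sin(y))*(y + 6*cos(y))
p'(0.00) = -72.00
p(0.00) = 0.00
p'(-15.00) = -9454.35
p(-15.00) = 19291.33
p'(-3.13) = -866.48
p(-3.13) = 695.48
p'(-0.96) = 51.05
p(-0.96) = 26.66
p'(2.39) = -11.54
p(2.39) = -4.98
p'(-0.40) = -49.29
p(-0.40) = 26.41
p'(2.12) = -11.61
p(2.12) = -1.48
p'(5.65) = -548.18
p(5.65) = -759.61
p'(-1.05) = 63.69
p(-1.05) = 21.47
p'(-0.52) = -30.87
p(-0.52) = 31.26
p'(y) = -4*(1 - 6*sin(y))*(y - 3)*(y - 2*sin(y)) - 4*(1 - 2*cos(y))*(y - 3)*(y + 6*cos(y)) - 4*(y - 2*sin(y))*(y + 6*cos(y))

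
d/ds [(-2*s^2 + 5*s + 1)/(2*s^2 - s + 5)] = 2*(-4*s^2 - 12*s + 13)/(4*s^4 - 4*s^3 + 21*s^2 - 10*s + 25)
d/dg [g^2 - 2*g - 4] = 2*g - 2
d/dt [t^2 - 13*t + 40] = 2*t - 13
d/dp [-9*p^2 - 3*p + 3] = -18*p - 3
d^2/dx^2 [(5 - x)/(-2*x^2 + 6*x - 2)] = ((8 - 3*x)*(x^2 - 3*x + 1) + (x - 5)*(2*x - 3)^2)/(x^2 - 3*x + 1)^3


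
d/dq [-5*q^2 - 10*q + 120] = -10*q - 10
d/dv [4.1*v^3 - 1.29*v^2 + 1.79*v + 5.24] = 12.3*v^2 - 2.58*v + 1.79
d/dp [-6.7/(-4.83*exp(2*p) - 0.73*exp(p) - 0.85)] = (-64.722*exp(p) - 4.891)*exp(p)/(4.83*exp(2*p) + 0.73*exp(p) + 0.85)^2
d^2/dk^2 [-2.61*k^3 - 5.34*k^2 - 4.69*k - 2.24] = -15.66*k - 10.68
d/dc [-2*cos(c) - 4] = 2*sin(c)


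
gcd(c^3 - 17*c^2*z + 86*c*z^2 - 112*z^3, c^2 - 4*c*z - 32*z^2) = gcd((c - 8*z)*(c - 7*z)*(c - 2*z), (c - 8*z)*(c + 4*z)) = -c + 8*z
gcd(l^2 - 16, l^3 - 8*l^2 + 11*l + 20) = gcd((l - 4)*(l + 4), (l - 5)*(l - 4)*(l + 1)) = l - 4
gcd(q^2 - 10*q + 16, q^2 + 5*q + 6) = 1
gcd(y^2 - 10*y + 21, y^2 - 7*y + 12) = y - 3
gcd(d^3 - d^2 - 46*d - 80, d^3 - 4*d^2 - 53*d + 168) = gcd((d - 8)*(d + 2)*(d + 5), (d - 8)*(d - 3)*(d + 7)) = d - 8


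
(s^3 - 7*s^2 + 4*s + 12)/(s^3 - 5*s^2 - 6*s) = (s - 2)/s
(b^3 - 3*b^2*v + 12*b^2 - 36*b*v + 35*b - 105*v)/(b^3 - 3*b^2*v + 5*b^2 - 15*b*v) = (b + 7)/b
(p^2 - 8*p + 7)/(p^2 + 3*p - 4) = (p - 7)/(p + 4)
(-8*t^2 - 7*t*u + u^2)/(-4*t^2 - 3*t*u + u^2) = (8*t - u)/(4*t - u)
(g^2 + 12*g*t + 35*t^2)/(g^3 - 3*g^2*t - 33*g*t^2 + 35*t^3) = (g + 7*t)/(g^2 - 8*g*t + 7*t^2)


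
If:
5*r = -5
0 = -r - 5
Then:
No Solution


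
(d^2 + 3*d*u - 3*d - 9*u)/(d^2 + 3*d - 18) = (d + 3*u)/(d + 6)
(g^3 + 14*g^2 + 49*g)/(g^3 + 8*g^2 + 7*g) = (g + 7)/(g + 1)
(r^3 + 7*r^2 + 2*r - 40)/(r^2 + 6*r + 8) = (r^2 + 3*r - 10)/(r + 2)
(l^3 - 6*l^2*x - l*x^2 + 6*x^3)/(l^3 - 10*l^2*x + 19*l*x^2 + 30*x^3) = (-l + x)/(-l + 5*x)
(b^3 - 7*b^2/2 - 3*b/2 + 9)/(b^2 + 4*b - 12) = (2*b^2 - 3*b - 9)/(2*(b + 6))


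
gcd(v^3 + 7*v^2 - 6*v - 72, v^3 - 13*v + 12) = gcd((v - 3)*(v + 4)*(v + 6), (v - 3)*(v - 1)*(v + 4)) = v^2 + v - 12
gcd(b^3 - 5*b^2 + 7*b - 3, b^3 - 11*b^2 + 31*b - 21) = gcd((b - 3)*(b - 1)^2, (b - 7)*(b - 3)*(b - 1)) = b^2 - 4*b + 3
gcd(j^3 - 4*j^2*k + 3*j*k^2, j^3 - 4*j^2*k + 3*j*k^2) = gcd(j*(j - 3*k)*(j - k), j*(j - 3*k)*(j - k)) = j^3 - 4*j^2*k + 3*j*k^2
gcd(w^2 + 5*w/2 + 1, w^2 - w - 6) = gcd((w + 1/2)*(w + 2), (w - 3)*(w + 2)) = w + 2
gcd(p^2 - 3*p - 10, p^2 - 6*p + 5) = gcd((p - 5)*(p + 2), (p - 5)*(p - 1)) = p - 5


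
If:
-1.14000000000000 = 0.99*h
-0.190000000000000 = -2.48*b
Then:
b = 0.08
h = -1.15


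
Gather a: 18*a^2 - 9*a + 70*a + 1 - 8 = 18*a^2 + 61*a - 7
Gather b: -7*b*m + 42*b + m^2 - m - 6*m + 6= b*(42 - 7*m) + m^2 - 7*m + 6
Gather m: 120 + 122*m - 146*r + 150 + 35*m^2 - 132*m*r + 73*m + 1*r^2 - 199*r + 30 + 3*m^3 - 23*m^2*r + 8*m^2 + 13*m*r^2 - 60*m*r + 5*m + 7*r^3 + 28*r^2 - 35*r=3*m^3 + m^2*(43 - 23*r) + m*(13*r^2 - 192*r + 200) + 7*r^3 + 29*r^2 - 380*r + 300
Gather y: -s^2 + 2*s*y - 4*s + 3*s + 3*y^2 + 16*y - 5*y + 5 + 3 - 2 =-s^2 - s + 3*y^2 + y*(2*s + 11) + 6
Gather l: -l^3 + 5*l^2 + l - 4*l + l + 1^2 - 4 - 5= -l^3 + 5*l^2 - 2*l - 8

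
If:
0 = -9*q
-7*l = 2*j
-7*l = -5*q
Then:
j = 0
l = 0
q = 0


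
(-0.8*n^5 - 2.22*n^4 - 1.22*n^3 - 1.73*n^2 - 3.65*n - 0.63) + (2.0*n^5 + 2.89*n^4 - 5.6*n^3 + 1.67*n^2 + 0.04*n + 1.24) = 1.2*n^5 + 0.67*n^4 - 6.82*n^3 - 0.0600000000000001*n^2 - 3.61*n + 0.61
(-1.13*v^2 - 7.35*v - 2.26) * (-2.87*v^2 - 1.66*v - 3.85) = 3.2431*v^4 + 22.9703*v^3 + 23.0377*v^2 + 32.0491*v + 8.701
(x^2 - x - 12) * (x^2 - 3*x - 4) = x^4 - 4*x^3 - 13*x^2 + 40*x + 48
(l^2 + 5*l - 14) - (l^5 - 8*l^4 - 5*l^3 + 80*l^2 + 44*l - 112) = -l^5 + 8*l^4 + 5*l^3 - 79*l^2 - 39*l + 98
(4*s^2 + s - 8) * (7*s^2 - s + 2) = 28*s^4 + 3*s^3 - 49*s^2 + 10*s - 16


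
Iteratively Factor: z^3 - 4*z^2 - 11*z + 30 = (z + 3)*(z^2 - 7*z + 10) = (z - 5)*(z + 3)*(z - 2)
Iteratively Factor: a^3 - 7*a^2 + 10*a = (a - 2)*(a^2 - 5*a) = a*(a - 2)*(a - 5)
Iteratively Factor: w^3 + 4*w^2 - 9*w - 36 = (w + 3)*(w^2 + w - 12) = (w - 3)*(w + 3)*(w + 4)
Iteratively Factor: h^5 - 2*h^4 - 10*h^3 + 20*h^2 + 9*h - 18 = (h - 2)*(h^4 - 10*h^2 + 9) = (h - 2)*(h + 1)*(h^3 - h^2 - 9*h + 9) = (h - 3)*(h - 2)*(h + 1)*(h^2 + 2*h - 3) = (h - 3)*(h - 2)*(h + 1)*(h + 3)*(h - 1)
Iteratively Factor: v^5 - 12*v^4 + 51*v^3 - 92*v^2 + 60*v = (v - 3)*(v^4 - 9*v^3 + 24*v^2 - 20*v) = (v - 5)*(v - 3)*(v^3 - 4*v^2 + 4*v) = (v - 5)*(v - 3)*(v - 2)*(v^2 - 2*v) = (v - 5)*(v - 3)*(v - 2)^2*(v)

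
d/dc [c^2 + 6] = 2*c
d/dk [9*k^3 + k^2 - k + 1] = 27*k^2 + 2*k - 1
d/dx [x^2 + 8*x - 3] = 2*x + 8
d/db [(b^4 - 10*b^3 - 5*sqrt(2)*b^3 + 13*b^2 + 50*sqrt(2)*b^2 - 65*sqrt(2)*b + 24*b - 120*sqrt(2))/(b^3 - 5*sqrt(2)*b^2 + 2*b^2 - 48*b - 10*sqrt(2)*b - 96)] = (b^6 - 10*sqrt(2)*b^5 + 4*b^5 - 127*b^4 - 40*sqrt(2)*b^4 + 728*b^3 + 810*sqrt(2)*b^3 - 480*sqrt(2)*b^2 + 558*b^2 - 9120*sqrt(2)*b - 4896*b - 4704 + 480*sqrt(2))/(b^6 - 10*sqrt(2)*b^5 + 4*b^5 - 40*sqrt(2)*b^4 - 42*b^4 - 184*b^3 + 440*sqrt(2)*b^3 + 2120*b^2 + 1920*sqrt(2)*b^2 + 1920*sqrt(2)*b + 9216*b + 9216)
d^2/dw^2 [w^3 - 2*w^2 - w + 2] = 6*w - 4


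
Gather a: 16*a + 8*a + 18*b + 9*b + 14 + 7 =24*a + 27*b + 21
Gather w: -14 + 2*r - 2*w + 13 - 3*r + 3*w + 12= -r + w + 11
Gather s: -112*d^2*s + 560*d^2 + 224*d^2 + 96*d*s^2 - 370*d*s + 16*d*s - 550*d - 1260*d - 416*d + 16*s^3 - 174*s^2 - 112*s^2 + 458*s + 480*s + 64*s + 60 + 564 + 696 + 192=784*d^2 - 2226*d + 16*s^3 + s^2*(96*d - 286) + s*(-112*d^2 - 354*d + 1002) + 1512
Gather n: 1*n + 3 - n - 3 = 0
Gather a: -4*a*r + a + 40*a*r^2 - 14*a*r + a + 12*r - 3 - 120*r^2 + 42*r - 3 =a*(40*r^2 - 18*r + 2) - 120*r^2 + 54*r - 6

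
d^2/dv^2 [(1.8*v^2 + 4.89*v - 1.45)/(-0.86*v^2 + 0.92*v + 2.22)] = (-10.081608*v^3 - 14.18484*v^2 - 62.899368*v + 10.223672)/(0.636056*v^6 - 2.041296*v^5 - 2.742024*v^4 + 9.760096*v^3 + 7.078248*v^2 - 13.602384*v - 10.941048)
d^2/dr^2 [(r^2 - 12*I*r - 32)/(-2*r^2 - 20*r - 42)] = (r^3*(10 + 12*I) + 159*r^2 + r*(960 - 756*I) + 2087 - 2520*I)/(r^6 + 30*r^5 + 363*r^4 + 2260*r^3 + 7623*r^2 + 13230*r + 9261)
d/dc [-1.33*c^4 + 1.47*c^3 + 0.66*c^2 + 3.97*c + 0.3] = -5.32*c^3 + 4.41*c^2 + 1.32*c + 3.97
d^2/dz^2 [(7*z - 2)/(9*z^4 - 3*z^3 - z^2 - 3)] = 2*(-z^2*(7*z - 2)*(-36*z^2 + 9*z + 2)^2 + (-252*z^3 + 63*z^2 + 14*z + (7*z - 2)*(-54*z^2 + 9*z + 1))*(-9*z^4 + 3*z^3 + z^2 + 3))/(-9*z^4 + 3*z^3 + z^2 + 3)^3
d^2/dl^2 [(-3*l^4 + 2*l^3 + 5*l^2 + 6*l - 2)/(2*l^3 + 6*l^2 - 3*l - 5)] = 2*(-130*l^6 + 180*l^5 + 567*l^4 + 218*l^3 + 270*l^2 + 738*l - 43)/(8*l^9 + 72*l^8 + 180*l^7 - 60*l^6 - 630*l^5 - 198*l^4 + 663*l^3 + 315*l^2 - 225*l - 125)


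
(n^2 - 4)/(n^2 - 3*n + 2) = (n + 2)/(n - 1)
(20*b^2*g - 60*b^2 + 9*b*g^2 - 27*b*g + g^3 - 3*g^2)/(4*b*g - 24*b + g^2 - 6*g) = (5*b*g - 15*b + g^2 - 3*g)/(g - 6)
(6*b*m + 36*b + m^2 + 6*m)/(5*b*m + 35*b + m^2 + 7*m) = (6*b*m + 36*b + m^2 + 6*m)/(5*b*m + 35*b + m^2 + 7*m)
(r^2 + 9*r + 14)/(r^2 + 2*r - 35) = (r + 2)/(r - 5)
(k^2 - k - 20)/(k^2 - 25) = (k + 4)/(k + 5)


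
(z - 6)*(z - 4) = z^2 - 10*z + 24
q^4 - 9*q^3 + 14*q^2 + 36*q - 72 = (q - 6)*(q - 3)*(q - 2)*(q + 2)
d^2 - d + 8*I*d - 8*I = (d - 1)*(d + 8*I)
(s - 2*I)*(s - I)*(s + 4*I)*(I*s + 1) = I*s^4 + 11*I*s^2 + 18*s - 8*I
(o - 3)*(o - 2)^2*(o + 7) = o^4 - 33*o^2 + 100*o - 84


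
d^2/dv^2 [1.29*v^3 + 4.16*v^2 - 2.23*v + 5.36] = 7.74*v + 8.32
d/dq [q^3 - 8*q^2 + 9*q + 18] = 3*q^2 - 16*q + 9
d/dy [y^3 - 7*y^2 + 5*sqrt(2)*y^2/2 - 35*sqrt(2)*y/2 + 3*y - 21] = 3*y^2 - 14*y + 5*sqrt(2)*y - 35*sqrt(2)/2 + 3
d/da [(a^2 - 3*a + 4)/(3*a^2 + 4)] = (9*a^2 - 16*a - 12)/(9*a^4 + 24*a^2 + 16)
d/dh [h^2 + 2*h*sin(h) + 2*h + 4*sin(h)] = 2*h*cos(h) + 2*h + 2*sin(h) + 4*cos(h) + 2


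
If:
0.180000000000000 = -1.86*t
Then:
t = -0.10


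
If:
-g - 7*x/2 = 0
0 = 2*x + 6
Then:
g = 21/2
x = -3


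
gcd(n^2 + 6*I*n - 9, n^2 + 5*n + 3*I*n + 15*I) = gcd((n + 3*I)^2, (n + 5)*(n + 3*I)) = n + 3*I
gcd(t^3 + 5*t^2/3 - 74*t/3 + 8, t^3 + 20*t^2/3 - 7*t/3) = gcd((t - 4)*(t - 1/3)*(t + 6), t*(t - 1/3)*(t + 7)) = t - 1/3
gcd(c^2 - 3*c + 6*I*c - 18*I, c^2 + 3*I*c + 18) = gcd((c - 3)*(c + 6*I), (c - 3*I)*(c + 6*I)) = c + 6*I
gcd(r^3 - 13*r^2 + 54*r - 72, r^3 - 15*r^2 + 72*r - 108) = r^2 - 9*r + 18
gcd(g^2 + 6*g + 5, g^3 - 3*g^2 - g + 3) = g + 1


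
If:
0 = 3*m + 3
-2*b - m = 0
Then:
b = 1/2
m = -1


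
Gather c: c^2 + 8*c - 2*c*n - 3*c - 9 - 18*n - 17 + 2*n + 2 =c^2 + c*(5 - 2*n) - 16*n - 24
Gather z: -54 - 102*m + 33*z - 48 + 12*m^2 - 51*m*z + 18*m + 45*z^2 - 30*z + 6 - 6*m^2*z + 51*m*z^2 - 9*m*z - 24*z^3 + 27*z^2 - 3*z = 12*m^2 - 84*m - 24*z^3 + z^2*(51*m + 72) + z*(-6*m^2 - 60*m) - 96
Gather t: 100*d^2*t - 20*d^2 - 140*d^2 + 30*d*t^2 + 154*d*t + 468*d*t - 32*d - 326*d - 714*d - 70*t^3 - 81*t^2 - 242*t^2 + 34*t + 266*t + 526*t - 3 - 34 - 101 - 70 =-160*d^2 - 1072*d - 70*t^3 + t^2*(30*d - 323) + t*(100*d^2 + 622*d + 826) - 208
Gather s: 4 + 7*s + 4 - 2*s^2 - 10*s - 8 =-2*s^2 - 3*s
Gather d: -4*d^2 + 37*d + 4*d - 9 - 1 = -4*d^2 + 41*d - 10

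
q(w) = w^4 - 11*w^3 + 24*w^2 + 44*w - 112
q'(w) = 4*w^3 - 33*w^2 + 48*w + 44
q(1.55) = -21.33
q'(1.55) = 54.01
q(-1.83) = -33.52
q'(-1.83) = -178.87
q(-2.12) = 27.59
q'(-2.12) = -244.19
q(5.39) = -56.06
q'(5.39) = -29.64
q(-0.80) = -125.80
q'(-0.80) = -17.57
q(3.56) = 13.13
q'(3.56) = -22.88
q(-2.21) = 50.57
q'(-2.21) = -266.43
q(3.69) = 9.87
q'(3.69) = -27.24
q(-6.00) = 4160.00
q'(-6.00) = -2296.00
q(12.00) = 5600.00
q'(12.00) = 2780.00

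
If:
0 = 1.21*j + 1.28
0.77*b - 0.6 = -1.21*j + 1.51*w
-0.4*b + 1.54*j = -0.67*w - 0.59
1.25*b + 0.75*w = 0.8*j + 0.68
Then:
No Solution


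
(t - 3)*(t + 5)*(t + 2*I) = t^3 + 2*t^2 + 2*I*t^2 - 15*t + 4*I*t - 30*I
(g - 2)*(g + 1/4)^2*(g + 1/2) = g^4 - g^3 - 27*g^2/16 - 19*g/32 - 1/16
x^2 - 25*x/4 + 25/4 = (x - 5)*(x - 5/4)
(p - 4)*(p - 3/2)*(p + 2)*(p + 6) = p^4 + 5*p^3/2 - 26*p^2 - 18*p + 72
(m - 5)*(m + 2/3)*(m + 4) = m^3 - m^2/3 - 62*m/3 - 40/3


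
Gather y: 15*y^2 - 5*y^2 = 10*y^2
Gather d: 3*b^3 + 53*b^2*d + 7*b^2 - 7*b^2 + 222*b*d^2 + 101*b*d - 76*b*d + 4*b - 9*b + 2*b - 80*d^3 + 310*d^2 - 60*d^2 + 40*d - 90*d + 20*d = 3*b^3 - 3*b - 80*d^3 + d^2*(222*b + 250) + d*(53*b^2 + 25*b - 30)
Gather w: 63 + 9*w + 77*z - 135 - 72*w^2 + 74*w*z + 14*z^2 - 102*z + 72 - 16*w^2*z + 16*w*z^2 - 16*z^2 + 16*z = w^2*(-16*z - 72) + w*(16*z^2 + 74*z + 9) - 2*z^2 - 9*z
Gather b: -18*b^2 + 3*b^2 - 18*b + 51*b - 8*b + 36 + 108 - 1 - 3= -15*b^2 + 25*b + 140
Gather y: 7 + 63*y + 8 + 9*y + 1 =72*y + 16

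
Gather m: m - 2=m - 2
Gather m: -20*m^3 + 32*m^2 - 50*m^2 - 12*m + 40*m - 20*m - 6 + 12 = -20*m^3 - 18*m^2 + 8*m + 6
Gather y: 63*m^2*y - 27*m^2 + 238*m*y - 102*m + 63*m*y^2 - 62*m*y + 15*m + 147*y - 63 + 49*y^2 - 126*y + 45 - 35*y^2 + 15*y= -27*m^2 - 87*m + y^2*(63*m + 14) + y*(63*m^2 + 176*m + 36) - 18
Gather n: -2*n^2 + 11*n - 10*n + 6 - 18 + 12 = -2*n^2 + n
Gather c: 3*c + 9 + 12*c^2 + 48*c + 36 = 12*c^2 + 51*c + 45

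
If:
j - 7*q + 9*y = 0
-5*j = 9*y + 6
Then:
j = -9*y/5 - 6/5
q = 36*y/35 - 6/35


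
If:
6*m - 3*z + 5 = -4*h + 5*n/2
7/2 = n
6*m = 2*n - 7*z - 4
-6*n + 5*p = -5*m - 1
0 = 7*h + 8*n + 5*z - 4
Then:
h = -21/8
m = 29/16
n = 7/2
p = 35/16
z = -9/8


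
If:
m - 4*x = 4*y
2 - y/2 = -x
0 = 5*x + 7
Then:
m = -4/5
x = -7/5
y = 6/5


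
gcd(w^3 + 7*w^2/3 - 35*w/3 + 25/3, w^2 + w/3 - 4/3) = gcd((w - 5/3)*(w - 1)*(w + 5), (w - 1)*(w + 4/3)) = w - 1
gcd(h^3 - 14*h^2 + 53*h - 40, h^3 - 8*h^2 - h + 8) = h^2 - 9*h + 8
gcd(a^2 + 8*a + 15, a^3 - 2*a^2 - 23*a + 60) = a + 5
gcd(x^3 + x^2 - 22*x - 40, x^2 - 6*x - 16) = x + 2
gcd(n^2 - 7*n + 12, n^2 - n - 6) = n - 3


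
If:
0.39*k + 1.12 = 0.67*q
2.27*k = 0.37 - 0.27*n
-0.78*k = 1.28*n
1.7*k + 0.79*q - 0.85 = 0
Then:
No Solution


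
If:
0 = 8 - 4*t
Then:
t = 2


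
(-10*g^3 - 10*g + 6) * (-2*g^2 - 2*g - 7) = 20*g^5 + 20*g^4 + 90*g^3 + 8*g^2 + 58*g - 42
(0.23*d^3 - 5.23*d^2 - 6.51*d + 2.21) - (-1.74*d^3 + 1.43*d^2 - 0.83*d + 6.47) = 1.97*d^3 - 6.66*d^2 - 5.68*d - 4.26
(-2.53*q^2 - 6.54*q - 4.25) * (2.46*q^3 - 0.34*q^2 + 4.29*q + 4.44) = -6.2238*q^5 - 15.2282*q^4 - 19.0851*q^3 - 37.8448*q^2 - 47.2701*q - 18.87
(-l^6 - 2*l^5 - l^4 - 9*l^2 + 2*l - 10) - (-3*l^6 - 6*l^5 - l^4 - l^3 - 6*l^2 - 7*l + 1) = 2*l^6 + 4*l^5 + l^3 - 3*l^2 + 9*l - 11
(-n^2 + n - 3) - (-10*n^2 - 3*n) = 9*n^2 + 4*n - 3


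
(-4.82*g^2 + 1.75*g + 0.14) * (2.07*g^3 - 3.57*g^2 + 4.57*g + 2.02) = -9.9774*g^5 + 20.8299*g^4 - 27.9851*g^3 - 2.2387*g^2 + 4.1748*g + 0.2828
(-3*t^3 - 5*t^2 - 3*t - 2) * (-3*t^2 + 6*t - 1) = 9*t^5 - 3*t^4 - 18*t^3 - 7*t^2 - 9*t + 2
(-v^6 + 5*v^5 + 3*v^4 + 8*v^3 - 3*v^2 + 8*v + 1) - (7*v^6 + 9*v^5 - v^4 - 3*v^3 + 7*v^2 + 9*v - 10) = -8*v^6 - 4*v^5 + 4*v^4 + 11*v^3 - 10*v^2 - v + 11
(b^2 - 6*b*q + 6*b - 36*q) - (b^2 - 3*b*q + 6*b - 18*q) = -3*b*q - 18*q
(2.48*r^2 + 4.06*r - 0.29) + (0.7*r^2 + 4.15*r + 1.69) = 3.18*r^2 + 8.21*r + 1.4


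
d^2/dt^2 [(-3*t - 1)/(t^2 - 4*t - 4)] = 2*(4*(t - 2)^2*(3*t + 1) + (9*t - 11)*(-t^2 + 4*t + 4))/(-t^2 + 4*t + 4)^3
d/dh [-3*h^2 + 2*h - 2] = 2 - 6*h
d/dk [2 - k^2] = -2*k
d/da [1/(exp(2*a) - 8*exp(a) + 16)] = 2*(4 - exp(a))*exp(a)/(exp(2*a) - 8*exp(a) + 16)^2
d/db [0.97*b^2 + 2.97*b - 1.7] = 1.94*b + 2.97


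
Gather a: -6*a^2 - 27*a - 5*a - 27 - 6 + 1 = -6*a^2 - 32*a - 32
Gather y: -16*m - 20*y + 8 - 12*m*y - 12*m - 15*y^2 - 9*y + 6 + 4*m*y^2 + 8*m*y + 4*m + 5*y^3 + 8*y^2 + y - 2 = -24*m + 5*y^3 + y^2*(4*m - 7) + y*(-4*m - 28) + 12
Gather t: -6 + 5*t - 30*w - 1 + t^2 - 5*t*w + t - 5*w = t^2 + t*(6 - 5*w) - 35*w - 7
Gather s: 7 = 7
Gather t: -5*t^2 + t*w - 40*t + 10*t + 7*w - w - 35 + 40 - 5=-5*t^2 + t*(w - 30) + 6*w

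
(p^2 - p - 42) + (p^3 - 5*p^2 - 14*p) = p^3 - 4*p^2 - 15*p - 42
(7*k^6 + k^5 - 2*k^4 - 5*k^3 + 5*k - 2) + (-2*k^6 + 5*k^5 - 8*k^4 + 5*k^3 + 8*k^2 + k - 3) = 5*k^6 + 6*k^5 - 10*k^4 + 8*k^2 + 6*k - 5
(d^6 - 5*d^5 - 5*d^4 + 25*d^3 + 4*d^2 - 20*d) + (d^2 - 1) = d^6 - 5*d^5 - 5*d^4 + 25*d^3 + 5*d^2 - 20*d - 1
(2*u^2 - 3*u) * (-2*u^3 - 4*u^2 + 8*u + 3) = -4*u^5 - 2*u^4 + 28*u^3 - 18*u^2 - 9*u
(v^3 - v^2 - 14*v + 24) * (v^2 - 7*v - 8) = v^5 - 8*v^4 - 15*v^3 + 130*v^2 - 56*v - 192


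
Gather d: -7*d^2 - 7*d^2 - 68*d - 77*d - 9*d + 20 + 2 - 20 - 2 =-14*d^2 - 154*d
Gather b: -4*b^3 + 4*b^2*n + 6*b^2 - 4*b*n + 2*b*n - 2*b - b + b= -4*b^3 + b^2*(4*n + 6) + b*(-2*n - 2)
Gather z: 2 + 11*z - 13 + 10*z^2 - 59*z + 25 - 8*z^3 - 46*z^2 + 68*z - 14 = -8*z^3 - 36*z^2 + 20*z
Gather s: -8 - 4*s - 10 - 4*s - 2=-8*s - 20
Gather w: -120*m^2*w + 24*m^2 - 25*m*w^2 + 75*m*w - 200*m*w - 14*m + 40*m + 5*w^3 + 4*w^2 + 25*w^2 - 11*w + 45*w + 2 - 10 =24*m^2 + 26*m + 5*w^3 + w^2*(29 - 25*m) + w*(-120*m^2 - 125*m + 34) - 8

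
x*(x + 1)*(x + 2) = x^3 + 3*x^2 + 2*x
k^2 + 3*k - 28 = (k - 4)*(k + 7)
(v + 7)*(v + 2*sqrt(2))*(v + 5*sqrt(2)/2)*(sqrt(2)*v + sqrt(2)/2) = sqrt(2)*v^4 + 9*v^3 + 15*sqrt(2)*v^3/2 + 27*sqrt(2)*v^2/2 + 135*v^2/2 + 63*v/2 + 75*sqrt(2)*v + 35*sqrt(2)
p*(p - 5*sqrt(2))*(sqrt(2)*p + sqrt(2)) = sqrt(2)*p^3 - 10*p^2 + sqrt(2)*p^2 - 10*p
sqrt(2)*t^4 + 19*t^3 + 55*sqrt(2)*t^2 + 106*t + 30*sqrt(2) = (t + sqrt(2))*(t + 3*sqrt(2))*(t + 5*sqrt(2))*(sqrt(2)*t + 1)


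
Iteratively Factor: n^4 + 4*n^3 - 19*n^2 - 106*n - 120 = (n - 5)*(n^3 + 9*n^2 + 26*n + 24) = (n - 5)*(n + 4)*(n^2 + 5*n + 6) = (n - 5)*(n + 3)*(n + 4)*(n + 2)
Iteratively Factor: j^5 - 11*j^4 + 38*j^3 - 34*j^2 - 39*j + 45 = (j - 3)*(j^4 - 8*j^3 + 14*j^2 + 8*j - 15) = (j - 3)*(j + 1)*(j^3 - 9*j^2 + 23*j - 15) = (j - 3)^2*(j + 1)*(j^2 - 6*j + 5) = (j - 3)^2*(j - 1)*(j + 1)*(j - 5)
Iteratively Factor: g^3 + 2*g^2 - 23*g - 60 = (g + 4)*(g^2 - 2*g - 15) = (g + 3)*(g + 4)*(g - 5)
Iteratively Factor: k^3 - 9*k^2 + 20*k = (k - 4)*(k^2 - 5*k) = (k - 5)*(k - 4)*(k)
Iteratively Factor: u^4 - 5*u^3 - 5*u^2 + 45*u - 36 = (u - 3)*(u^3 - 2*u^2 - 11*u + 12) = (u - 3)*(u + 3)*(u^2 - 5*u + 4) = (u - 3)*(u - 1)*(u + 3)*(u - 4)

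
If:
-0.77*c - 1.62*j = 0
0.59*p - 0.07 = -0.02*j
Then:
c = 62.0649350649351*p - 7.36363636363636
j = 3.5 - 29.5*p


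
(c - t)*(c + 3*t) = c^2 + 2*c*t - 3*t^2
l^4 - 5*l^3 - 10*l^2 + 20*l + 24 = (l - 6)*(l - 2)*(l + 1)*(l + 2)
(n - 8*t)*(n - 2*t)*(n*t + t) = n^3*t - 10*n^2*t^2 + n^2*t + 16*n*t^3 - 10*n*t^2 + 16*t^3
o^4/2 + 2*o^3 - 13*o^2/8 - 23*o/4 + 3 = (o/2 + 1)*(o - 3/2)*(o - 1/2)*(o + 4)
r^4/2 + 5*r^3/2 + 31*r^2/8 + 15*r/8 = r*(r/2 + 1/2)*(r + 3/2)*(r + 5/2)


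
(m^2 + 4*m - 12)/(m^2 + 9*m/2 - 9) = 2*(m - 2)/(2*m - 3)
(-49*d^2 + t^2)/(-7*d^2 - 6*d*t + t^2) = (7*d + t)/(d + t)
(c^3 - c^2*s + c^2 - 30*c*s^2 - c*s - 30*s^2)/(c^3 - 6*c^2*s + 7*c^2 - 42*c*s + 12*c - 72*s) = (c^2 + 5*c*s + c + 5*s)/(c^2 + 7*c + 12)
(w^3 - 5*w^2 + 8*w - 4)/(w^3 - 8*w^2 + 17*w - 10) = (w - 2)/(w - 5)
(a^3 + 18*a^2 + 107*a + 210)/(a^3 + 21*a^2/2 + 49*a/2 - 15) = 2*(a + 7)/(2*a - 1)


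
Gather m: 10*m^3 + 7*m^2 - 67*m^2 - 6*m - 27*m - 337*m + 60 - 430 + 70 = 10*m^3 - 60*m^2 - 370*m - 300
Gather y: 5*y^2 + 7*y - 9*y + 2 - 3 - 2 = 5*y^2 - 2*y - 3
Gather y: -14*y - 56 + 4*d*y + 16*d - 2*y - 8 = 16*d + y*(4*d - 16) - 64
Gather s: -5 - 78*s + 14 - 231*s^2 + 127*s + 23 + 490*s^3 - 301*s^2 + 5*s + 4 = 490*s^3 - 532*s^2 + 54*s + 36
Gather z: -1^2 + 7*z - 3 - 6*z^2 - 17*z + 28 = -6*z^2 - 10*z + 24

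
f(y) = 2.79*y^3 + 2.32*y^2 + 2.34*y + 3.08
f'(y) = 8.37*y^2 + 4.64*y + 2.34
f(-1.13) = -0.63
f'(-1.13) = 7.78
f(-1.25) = -1.67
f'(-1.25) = 9.62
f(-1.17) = -0.95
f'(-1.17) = 8.37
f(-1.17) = -0.95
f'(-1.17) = 8.37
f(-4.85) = -271.99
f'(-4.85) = 176.72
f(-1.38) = -3.06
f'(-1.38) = 11.88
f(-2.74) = -43.31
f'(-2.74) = 52.47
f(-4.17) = -168.64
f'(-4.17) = 128.54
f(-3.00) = -58.39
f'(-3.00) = 63.75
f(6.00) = 703.28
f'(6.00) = 331.50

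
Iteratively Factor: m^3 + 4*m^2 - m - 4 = (m + 4)*(m^2 - 1) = (m - 1)*(m + 4)*(m + 1)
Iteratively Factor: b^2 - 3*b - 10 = (b + 2)*(b - 5)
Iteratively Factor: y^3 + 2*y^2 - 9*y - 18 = (y + 2)*(y^2 - 9) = (y - 3)*(y + 2)*(y + 3)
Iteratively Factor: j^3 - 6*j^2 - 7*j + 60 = (j - 5)*(j^2 - j - 12) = (j - 5)*(j - 4)*(j + 3)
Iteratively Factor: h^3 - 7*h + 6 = (h - 1)*(h^2 + h - 6) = (h - 2)*(h - 1)*(h + 3)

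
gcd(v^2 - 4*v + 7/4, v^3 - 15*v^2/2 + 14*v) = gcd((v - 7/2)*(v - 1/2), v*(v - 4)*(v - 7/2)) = v - 7/2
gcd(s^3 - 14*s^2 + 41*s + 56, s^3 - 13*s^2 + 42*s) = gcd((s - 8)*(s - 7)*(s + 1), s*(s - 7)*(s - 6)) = s - 7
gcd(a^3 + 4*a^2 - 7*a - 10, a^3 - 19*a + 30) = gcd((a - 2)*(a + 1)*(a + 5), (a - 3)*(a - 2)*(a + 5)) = a^2 + 3*a - 10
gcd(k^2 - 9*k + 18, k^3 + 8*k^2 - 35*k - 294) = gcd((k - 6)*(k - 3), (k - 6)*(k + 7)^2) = k - 6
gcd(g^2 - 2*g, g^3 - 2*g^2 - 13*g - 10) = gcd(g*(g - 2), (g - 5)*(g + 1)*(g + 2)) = 1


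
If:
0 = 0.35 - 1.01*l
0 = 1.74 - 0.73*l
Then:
No Solution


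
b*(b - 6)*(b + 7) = b^3 + b^2 - 42*b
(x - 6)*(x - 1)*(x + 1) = x^3 - 6*x^2 - x + 6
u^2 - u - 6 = (u - 3)*(u + 2)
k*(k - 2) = k^2 - 2*k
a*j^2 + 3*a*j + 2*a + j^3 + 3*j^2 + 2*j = (a + j)*(j + 1)*(j + 2)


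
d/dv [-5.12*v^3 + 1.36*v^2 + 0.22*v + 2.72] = -15.36*v^2 + 2.72*v + 0.22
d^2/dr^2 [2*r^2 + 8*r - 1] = 4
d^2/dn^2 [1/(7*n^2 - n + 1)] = 2*(-49*n^2 + 7*n + (14*n - 1)^2 - 7)/(7*n^2 - n + 1)^3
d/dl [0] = 0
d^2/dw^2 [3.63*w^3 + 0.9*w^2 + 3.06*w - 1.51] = 21.78*w + 1.8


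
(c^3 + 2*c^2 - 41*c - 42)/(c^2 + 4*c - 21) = (c^2 - 5*c - 6)/(c - 3)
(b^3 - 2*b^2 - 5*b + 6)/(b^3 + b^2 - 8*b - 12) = (b - 1)/(b + 2)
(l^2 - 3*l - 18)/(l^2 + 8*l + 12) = (l^2 - 3*l - 18)/(l^2 + 8*l + 12)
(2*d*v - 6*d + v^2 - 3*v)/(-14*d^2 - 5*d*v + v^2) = (v - 3)/(-7*d + v)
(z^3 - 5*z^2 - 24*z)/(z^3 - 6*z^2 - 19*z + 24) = z/(z - 1)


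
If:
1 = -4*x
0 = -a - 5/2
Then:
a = -5/2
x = -1/4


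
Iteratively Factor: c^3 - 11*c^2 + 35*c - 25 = (c - 1)*(c^2 - 10*c + 25) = (c - 5)*(c - 1)*(c - 5)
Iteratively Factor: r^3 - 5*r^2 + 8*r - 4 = (r - 2)*(r^2 - 3*r + 2) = (r - 2)*(r - 1)*(r - 2)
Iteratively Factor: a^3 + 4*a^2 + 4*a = (a + 2)*(a^2 + 2*a) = a*(a + 2)*(a + 2)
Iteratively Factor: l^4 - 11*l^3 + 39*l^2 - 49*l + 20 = (l - 5)*(l^3 - 6*l^2 + 9*l - 4) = (l - 5)*(l - 1)*(l^2 - 5*l + 4) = (l - 5)*(l - 1)^2*(l - 4)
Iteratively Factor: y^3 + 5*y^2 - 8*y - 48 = (y - 3)*(y^2 + 8*y + 16) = (y - 3)*(y + 4)*(y + 4)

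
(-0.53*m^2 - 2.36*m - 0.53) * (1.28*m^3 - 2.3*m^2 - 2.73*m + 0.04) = -0.6784*m^5 - 1.8018*m^4 + 6.1965*m^3 + 7.6406*m^2 + 1.3525*m - 0.0212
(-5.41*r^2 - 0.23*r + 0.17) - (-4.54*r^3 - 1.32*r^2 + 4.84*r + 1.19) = 4.54*r^3 - 4.09*r^2 - 5.07*r - 1.02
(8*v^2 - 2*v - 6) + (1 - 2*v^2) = 6*v^2 - 2*v - 5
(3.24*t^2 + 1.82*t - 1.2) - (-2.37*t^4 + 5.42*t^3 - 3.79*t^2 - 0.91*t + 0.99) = 2.37*t^4 - 5.42*t^3 + 7.03*t^2 + 2.73*t - 2.19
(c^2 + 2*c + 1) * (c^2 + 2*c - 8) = c^4 + 4*c^3 - 3*c^2 - 14*c - 8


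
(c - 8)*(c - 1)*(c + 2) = c^3 - 7*c^2 - 10*c + 16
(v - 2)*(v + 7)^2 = v^3 + 12*v^2 + 21*v - 98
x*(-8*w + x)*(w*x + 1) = -8*w^2*x^2 + w*x^3 - 8*w*x + x^2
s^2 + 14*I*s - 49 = (s + 7*I)^2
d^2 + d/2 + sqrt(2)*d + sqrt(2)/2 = (d + 1/2)*(d + sqrt(2))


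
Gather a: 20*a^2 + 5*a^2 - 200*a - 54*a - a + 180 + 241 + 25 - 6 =25*a^2 - 255*a + 440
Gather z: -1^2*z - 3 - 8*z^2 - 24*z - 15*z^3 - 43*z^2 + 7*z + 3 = -15*z^3 - 51*z^2 - 18*z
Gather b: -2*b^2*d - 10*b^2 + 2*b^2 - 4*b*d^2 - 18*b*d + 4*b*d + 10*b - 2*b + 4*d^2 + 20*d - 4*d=b^2*(-2*d - 8) + b*(-4*d^2 - 14*d + 8) + 4*d^2 + 16*d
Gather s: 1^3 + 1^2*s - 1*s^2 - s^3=-s^3 - s^2 + s + 1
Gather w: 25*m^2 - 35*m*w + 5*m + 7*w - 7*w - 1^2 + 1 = 25*m^2 - 35*m*w + 5*m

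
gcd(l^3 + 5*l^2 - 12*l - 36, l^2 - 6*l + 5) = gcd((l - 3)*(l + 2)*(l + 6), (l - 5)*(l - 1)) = 1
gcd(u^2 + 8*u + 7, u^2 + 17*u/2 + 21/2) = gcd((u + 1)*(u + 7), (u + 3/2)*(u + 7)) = u + 7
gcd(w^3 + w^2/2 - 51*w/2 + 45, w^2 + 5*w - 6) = w + 6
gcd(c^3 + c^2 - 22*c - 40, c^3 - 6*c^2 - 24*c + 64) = c + 4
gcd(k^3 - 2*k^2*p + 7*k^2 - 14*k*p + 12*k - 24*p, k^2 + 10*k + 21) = k + 3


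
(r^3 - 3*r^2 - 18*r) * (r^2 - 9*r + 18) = r^5 - 12*r^4 + 27*r^3 + 108*r^2 - 324*r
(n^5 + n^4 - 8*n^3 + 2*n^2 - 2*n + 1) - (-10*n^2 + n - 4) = n^5 + n^4 - 8*n^3 + 12*n^2 - 3*n + 5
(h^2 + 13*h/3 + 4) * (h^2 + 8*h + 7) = h^4 + 37*h^3/3 + 137*h^2/3 + 187*h/3 + 28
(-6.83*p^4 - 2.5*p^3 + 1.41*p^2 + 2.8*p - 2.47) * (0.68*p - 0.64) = -4.6444*p^5 + 2.6712*p^4 + 2.5588*p^3 + 1.0016*p^2 - 3.4716*p + 1.5808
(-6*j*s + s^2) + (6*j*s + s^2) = 2*s^2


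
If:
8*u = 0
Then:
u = 0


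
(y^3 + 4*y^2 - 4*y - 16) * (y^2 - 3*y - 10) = y^5 + y^4 - 26*y^3 - 44*y^2 + 88*y + 160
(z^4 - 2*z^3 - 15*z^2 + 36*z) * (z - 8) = z^5 - 10*z^4 + z^3 + 156*z^2 - 288*z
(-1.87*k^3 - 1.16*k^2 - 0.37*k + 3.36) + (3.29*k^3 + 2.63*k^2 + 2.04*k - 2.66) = 1.42*k^3 + 1.47*k^2 + 1.67*k + 0.7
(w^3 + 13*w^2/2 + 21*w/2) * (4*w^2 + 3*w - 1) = 4*w^5 + 29*w^4 + 121*w^3/2 + 25*w^2 - 21*w/2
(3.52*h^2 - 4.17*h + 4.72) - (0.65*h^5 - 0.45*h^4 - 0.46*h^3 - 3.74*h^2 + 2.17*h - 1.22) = -0.65*h^5 + 0.45*h^4 + 0.46*h^3 + 7.26*h^2 - 6.34*h + 5.94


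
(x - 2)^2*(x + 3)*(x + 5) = x^4 + 4*x^3 - 13*x^2 - 28*x + 60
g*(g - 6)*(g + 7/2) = g^3 - 5*g^2/2 - 21*g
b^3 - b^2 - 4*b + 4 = (b - 2)*(b - 1)*(b + 2)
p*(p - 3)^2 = p^3 - 6*p^2 + 9*p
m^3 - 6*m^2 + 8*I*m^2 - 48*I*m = m*(m - 6)*(m + 8*I)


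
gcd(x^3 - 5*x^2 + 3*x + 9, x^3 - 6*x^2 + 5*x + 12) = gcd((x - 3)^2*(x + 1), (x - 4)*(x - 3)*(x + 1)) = x^2 - 2*x - 3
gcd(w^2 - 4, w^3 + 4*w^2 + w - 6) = w + 2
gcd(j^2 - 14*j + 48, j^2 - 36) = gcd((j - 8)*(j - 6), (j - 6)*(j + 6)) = j - 6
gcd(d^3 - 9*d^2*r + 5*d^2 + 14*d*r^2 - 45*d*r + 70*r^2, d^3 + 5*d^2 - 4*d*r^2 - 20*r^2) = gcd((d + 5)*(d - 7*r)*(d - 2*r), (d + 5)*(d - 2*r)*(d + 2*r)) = -d^2 + 2*d*r - 5*d + 10*r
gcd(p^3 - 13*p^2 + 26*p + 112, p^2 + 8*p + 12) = p + 2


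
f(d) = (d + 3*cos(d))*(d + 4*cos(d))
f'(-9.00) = -59.35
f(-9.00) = 148.36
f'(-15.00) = -115.45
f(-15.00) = 311.69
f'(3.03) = -0.60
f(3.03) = -0.05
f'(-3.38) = -2.47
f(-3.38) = 45.75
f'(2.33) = -0.01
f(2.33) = -0.11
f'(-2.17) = -32.01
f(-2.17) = 17.09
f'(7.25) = -34.51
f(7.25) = 85.26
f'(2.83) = -0.07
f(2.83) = 0.02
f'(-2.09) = -30.69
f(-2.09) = 14.58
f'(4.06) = 14.88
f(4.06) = 3.65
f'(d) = (1 - 4*sin(d))*(d + 3*cos(d)) + (1 - 3*sin(d))*(d + 4*cos(d))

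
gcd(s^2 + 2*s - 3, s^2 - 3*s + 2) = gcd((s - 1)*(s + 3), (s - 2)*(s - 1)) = s - 1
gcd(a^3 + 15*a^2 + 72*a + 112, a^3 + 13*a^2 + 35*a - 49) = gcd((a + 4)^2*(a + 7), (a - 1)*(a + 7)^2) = a + 7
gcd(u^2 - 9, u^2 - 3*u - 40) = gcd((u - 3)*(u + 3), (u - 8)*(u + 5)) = 1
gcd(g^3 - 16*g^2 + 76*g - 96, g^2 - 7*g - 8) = g - 8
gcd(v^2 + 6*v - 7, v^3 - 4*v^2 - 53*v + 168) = v + 7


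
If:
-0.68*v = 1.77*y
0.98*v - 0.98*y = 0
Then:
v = 0.00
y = 0.00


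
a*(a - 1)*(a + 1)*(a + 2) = a^4 + 2*a^3 - a^2 - 2*a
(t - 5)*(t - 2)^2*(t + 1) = t^4 - 8*t^3 + 15*t^2 + 4*t - 20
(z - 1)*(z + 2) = z^2 + z - 2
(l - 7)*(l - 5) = l^2 - 12*l + 35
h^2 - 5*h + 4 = (h - 4)*(h - 1)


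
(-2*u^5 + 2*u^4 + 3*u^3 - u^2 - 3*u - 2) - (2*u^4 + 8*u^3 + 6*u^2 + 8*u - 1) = -2*u^5 - 5*u^3 - 7*u^2 - 11*u - 1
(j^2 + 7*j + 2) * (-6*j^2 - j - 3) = -6*j^4 - 43*j^3 - 22*j^2 - 23*j - 6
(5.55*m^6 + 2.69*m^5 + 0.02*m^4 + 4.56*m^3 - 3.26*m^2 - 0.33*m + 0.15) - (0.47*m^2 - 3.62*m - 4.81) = 5.55*m^6 + 2.69*m^5 + 0.02*m^4 + 4.56*m^3 - 3.73*m^2 + 3.29*m + 4.96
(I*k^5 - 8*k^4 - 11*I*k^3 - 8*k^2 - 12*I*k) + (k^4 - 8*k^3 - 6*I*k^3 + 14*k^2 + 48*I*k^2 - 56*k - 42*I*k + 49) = I*k^5 - 7*k^4 - 8*k^3 - 17*I*k^3 + 6*k^2 + 48*I*k^2 - 56*k - 54*I*k + 49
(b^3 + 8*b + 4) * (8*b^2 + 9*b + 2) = 8*b^5 + 9*b^4 + 66*b^3 + 104*b^2 + 52*b + 8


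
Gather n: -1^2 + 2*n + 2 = 2*n + 1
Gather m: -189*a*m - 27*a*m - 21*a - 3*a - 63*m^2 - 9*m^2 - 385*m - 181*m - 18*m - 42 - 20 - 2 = -24*a - 72*m^2 + m*(-216*a - 584) - 64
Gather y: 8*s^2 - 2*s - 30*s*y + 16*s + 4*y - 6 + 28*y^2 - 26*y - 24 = 8*s^2 + 14*s + 28*y^2 + y*(-30*s - 22) - 30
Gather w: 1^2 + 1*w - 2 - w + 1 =0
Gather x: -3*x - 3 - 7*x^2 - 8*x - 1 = -7*x^2 - 11*x - 4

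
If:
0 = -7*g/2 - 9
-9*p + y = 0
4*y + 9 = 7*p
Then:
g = -18/7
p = -9/29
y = -81/29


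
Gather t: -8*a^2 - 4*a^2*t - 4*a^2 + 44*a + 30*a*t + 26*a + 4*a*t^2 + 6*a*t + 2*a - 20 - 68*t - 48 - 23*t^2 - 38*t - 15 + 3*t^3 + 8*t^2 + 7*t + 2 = -12*a^2 + 72*a + 3*t^3 + t^2*(4*a - 15) + t*(-4*a^2 + 36*a - 99) - 81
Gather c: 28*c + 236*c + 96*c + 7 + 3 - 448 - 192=360*c - 630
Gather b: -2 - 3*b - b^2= -b^2 - 3*b - 2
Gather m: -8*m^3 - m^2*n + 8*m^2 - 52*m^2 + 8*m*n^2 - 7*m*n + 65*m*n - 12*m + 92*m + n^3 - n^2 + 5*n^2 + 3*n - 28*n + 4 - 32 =-8*m^3 + m^2*(-n - 44) + m*(8*n^2 + 58*n + 80) + n^3 + 4*n^2 - 25*n - 28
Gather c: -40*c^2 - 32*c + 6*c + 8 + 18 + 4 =-40*c^2 - 26*c + 30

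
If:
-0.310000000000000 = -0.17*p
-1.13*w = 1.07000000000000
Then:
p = 1.82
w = -0.95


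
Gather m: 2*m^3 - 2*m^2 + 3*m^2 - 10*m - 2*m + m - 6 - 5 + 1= 2*m^3 + m^2 - 11*m - 10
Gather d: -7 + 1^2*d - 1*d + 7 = 0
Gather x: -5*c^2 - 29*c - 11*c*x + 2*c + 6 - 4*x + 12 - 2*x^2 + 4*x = -5*c^2 - 11*c*x - 27*c - 2*x^2 + 18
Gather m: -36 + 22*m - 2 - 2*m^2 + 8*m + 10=-2*m^2 + 30*m - 28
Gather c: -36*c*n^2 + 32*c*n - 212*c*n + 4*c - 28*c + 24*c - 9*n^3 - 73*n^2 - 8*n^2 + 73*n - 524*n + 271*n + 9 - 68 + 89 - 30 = c*(-36*n^2 - 180*n) - 9*n^3 - 81*n^2 - 180*n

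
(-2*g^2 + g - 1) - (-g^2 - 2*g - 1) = -g^2 + 3*g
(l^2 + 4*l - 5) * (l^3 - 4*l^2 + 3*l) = l^5 - 18*l^3 + 32*l^2 - 15*l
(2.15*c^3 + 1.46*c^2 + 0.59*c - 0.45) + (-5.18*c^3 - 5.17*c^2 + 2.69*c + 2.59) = -3.03*c^3 - 3.71*c^2 + 3.28*c + 2.14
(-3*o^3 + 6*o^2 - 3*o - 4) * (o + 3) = -3*o^4 - 3*o^3 + 15*o^2 - 13*o - 12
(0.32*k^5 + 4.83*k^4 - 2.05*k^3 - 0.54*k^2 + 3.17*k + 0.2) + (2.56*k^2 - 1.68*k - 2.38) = 0.32*k^5 + 4.83*k^4 - 2.05*k^3 + 2.02*k^2 + 1.49*k - 2.18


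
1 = 1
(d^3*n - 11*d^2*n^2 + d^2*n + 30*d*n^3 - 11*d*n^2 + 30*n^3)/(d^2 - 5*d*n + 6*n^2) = n*(d^3 - 11*d^2*n + d^2 + 30*d*n^2 - 11*d*n + 30*n^2)/(d^2 - 5*d*n + 6*n^2)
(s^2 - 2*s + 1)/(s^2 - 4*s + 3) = (s - 1)/(s - 3)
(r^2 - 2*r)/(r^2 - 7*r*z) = (r - 2)/(r - 7*z)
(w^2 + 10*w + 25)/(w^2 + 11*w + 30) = (w + 5)/(w + 6)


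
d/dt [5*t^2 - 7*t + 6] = 10*t - 7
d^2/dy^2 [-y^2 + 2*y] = -2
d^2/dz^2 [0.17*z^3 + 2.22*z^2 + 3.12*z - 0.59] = 1.02*z + 4.44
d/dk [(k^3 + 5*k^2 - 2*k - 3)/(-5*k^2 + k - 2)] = (-5*k^4 + 2*k^3 - 11*k^2 - 50*k + 7)/(25*k^4 - 10*k^3 + 21*k^2 - 4*k + 4)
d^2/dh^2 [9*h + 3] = 0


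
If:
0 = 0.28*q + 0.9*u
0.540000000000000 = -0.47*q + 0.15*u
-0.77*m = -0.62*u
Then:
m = 0.26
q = -1.05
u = 0.33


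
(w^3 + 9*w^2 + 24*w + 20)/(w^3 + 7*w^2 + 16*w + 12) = (w + 5)/(w + 3)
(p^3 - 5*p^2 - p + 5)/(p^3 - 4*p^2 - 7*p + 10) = (p + 1)/(p + 2)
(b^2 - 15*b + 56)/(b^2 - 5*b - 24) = (b - 7)/(b + 3)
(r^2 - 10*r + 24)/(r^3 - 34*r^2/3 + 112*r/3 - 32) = 3/(3*r - 4)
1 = 1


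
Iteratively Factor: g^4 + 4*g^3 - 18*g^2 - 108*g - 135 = (g + 3)*(g^3 + g^2 - 21*g - 45) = (g - 5)*(g + 3)*(g^2 + 6*g + 9) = (g - 5)*(g + 3)^2*(g + 3)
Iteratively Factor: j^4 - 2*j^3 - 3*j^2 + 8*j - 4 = (j - 2)*(j^3 - 3*j + 2) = (j - 2)*(j - 1)*(j^2 + j - 2) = (j - 2)*(j - 1)*(j + 2)*(j - 1)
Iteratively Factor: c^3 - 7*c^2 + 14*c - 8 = (c - 2)*(c^2 - 5*c + 4) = (c - 2)*(c - 1)*(c - 4)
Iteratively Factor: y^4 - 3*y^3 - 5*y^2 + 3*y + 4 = (y - 4)*(y^3 + y^2 - y - 1) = (y - 4)*(y + 1)*(y^2 - 1) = (y - 4)*(y - 1)*(y + 1)*(y + 1)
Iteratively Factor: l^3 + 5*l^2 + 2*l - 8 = (l + 2)*(l^2 + 3*l - 4) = (l - 1)*(l + 2)*(l + 4)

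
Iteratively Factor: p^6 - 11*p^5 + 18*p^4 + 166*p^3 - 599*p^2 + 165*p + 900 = (p + 1)*(p^5 - 12*p^4 + 30*p^3 + 136*p^2 - 735*p + 900) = (p - 5)*(p + 1)*(p^4 - 7*p^3 - 5*p^2 + 111*p - 180) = (p - 5)*(p + 1)*(p + 4)*(p^3 - 11*p^2 + 39*p - 45) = (p - 5)*(p - 3)*(p + 1)*(p + 4)*(p^2 - 8*p + 15) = (p - 5)*(p - 3)^2*(p + 1)*(p + 4)*(p - 5)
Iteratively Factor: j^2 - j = (j - 1)*(j)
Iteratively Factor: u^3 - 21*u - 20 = (u + 1)*(u^2 - u - 20) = (u + 1)*(u + 4)*(u - 5)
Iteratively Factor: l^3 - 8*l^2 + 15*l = (l)*(l^2 - 8*l + 15) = l*(l - 3)*(l - 5)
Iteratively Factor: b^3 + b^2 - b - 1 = (b - 1)*(b^2 + 2*b + 1) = (b - 1)*(b + 1)*(b + 1)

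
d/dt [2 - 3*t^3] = -9*t^2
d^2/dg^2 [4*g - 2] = 0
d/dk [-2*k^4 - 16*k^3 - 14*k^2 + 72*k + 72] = -8*k^3 - 48*k^2 - 28*k + 72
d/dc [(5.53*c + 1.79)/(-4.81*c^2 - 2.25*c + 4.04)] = (26.5993*c^2 + 17.2198*c + 26.3687)/(23.1361*c^4 + 21.645*c^3 - 33.8023*c^2 - 18.18*c + 16.3216)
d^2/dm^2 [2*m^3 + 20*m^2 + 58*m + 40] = 12*m + 40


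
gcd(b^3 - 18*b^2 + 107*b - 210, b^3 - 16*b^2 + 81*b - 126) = b^2 - 13*b + 42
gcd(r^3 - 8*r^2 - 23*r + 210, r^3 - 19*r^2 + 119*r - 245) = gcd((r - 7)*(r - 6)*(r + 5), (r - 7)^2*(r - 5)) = r - 7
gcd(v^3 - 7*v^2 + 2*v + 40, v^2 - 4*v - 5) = v - 5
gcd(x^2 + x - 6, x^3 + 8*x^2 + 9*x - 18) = x + 3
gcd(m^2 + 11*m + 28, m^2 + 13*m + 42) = m + 7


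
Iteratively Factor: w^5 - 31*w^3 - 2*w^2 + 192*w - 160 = (w + 4)*(w^4 - 4*w^3 - 15*w^2 + 58*w - 40) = (w - 1)*(w + 4)*(w^3 - 3*w^2 - 18*w + 40) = (w - 1)*(w + 4)^2*(w^2 - 7*w + 10) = (w - 5)*(w - 1)*(w + 4)^2*(w - 2)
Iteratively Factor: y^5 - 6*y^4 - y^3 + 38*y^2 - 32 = (y - 4)*(y^4 - 2*y^3 - 9*y^2 + 2*y + 8) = (y - 4)*(y + 1)*(y^3 - 3*y^2 - 6*y + 8) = (y - 4)*(y + 1)*(y + 2)*(y^2 - 5*y + 4) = (y - 4)^2*(y + 1)*(y + 2)*(y - 1)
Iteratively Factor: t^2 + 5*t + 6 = (t + 2)*(t + 3)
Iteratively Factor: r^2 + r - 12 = (r - 3)*(r + 4)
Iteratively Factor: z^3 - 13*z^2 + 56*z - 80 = (z - 4)*(z^2 - 9*z + 20) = (z - 5)*(z - 4)*(z - 4)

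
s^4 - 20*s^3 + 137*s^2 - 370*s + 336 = (s - 8)*(s - 7)*(s - 3)*(s - 2)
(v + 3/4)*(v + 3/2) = v^2 + 9*v/4 + 9/8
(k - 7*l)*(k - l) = k^2 - 8*k*l + 7*l^2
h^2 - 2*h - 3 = (h - 3)*(h + 1)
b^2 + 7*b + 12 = (b + 3)*(b + 4)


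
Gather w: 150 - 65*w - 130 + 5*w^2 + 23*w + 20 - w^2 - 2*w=4*w^2 - 44*w + 40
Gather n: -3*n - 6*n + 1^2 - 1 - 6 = -9*n - 6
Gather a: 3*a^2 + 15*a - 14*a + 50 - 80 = 3*a^2 + a - 30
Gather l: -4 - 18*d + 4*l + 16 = -18*d + 4*l + 12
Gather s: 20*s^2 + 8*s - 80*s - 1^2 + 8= 20*s^2 - 72*s + 7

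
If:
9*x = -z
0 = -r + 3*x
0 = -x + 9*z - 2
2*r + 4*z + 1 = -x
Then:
No Solution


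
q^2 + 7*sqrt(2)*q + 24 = (q + 3*sqrt(2))*(q + 4*sqrt(2))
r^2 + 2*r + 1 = (r + 1)^2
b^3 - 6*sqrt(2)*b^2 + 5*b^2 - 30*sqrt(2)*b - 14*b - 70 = (b + 5)*(b - 7*sqrt(2))*(b + sqrt(2))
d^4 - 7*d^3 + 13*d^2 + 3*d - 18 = (d - 3)^2*(d - 2)*(d + 1)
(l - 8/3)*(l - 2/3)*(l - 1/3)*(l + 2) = l^4 - 5*l^3/3 - 40*l^2/9 + 140*l/27 - 32/27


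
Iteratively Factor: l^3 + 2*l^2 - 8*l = (l - 2)*(l^2 + 4*l) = l*(l - 2)*(l + 4)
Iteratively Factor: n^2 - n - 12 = (n - 4)*(n + 3)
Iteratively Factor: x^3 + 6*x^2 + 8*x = (x + 4)*(x^2 + 2*x) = (x + 2)*(x + 4)*(x)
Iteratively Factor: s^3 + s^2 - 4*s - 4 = (s + 2)*(s^2 - s - 2) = (s + 1)*(s + 2)*(s - 2)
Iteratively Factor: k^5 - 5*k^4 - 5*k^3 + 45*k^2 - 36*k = (k - 3)*(k^4 - 2*k^3 - 11*k^2 + 12*k) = (k - 3)*(k - 1)*(k^3 - k^2 - 12*k) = (k - 3)*(k - 1)*(k + 3)*(k^2 - 4*k) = k*(k - 3)*(k - 1)*(k + 3)*(k - 4)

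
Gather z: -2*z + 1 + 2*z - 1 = 0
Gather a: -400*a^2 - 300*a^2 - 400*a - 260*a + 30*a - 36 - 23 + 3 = -700*a^2 - 630*a - 56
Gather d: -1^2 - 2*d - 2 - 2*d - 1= -4*d - 4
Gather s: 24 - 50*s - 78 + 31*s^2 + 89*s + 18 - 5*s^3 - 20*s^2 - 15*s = -5*s^3 + 11*s^2 + 24*s - 36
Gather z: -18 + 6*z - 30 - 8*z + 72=24 - 2*z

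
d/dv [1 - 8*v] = -8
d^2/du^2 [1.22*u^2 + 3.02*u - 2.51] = 2.44000000000000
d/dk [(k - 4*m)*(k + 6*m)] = 2*k + 2*m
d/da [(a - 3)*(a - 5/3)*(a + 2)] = 3*a^2 - 16*a/3 - 13/3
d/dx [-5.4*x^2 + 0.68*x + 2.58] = 0.68 - 10.8*x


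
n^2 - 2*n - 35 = (n - 7)*(n + 5)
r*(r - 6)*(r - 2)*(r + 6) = r^4 - 2*r^3 - 36*r^2 + 72*r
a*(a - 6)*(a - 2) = a^3 - 8*a^2 + 12*a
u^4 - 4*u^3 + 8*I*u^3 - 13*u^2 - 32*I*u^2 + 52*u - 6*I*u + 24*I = (u - 4)*(u + I)^2*(u + 6*I)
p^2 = p^2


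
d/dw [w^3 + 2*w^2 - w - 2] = 3*w^2 + 4*w - 1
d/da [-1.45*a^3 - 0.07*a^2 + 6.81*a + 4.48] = -4.35*a^2 - 0.14*a + 6.81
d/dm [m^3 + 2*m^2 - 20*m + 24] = 3*m^2 + 4*m - 20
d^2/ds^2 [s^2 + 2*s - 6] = 2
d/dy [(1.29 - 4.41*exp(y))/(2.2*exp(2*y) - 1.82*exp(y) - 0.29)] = (9.702*exp(2*y) - 5.676*exp(y) + 3.6267)*exp(y)/(4.84*exp(4*y) - 8.008*exp(3*y) + 2.0364*exp(2*y) + 1.0556*exp(y) + 0.0841)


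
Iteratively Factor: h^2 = (h)*(h)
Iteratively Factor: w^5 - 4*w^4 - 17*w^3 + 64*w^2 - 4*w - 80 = (w - 5)*(w^4 + w^3 - 12*w^2 + 4*w + 16) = (w - 5)*(w - 2)*(w^3 + 3*w^2 - 6*w - 8) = (w - 5)*(w - 2)*(w + 4)*(w^2 - w - 2) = (w - 5)*(w - 2)^2*(w + 4)*(w + 1)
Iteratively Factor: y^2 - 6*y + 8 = (y - 2)*(y - 4)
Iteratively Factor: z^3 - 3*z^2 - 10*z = (z + 2)*(z^2 - 5*z) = z*(z + 2)*(z - 5)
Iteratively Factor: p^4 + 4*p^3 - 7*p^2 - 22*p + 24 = (p + 3)*(p^3 + p^2 - 10*p + 8) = (p - 1)*(p + 3)*(p^2 + 2*p - 8) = (p - 1)*(p + 3)*(p + 4)*(p - 2)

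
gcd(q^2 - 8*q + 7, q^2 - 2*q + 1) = q - 1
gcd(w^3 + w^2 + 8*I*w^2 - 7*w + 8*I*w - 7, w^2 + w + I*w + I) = w^2 + w*(1 + I) + I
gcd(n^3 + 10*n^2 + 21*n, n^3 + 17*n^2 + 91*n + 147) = n^2 + 10*n + 21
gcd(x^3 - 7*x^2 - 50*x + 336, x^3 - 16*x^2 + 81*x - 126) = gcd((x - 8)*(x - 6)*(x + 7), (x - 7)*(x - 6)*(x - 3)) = x - 6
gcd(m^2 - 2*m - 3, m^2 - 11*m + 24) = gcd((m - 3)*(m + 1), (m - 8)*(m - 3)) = m - 3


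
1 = 1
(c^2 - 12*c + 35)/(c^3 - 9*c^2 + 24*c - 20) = (c - 7)/(c^2 - 4*c + 4)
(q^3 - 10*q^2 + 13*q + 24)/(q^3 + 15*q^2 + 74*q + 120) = (q^3 - 10*q^2 + 13*q + 24)/(q^3 + 15*q^2 + 74*q + 120)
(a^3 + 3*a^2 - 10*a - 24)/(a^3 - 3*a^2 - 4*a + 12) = (a + 4)/(a - 2)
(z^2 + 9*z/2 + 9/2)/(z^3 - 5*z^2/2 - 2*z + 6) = (z + 3)/(z^2 - 4*z + 4)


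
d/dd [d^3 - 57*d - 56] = 3*d^2 - 57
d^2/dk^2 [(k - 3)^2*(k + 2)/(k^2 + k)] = 4*(k^3 + 27*k^2 + 27*k + 9)/(k^3*(k^3 + 3*k^2 + 3*k + 1))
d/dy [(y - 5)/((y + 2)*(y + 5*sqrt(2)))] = ((5 - y)*(y + 2) + (5 - y)*(y + 5*sqrt(2)) + (y + 2)*(y + 5*sqrt(2)))/((y + 2)^2*(y + 5*sqrt(2))^2)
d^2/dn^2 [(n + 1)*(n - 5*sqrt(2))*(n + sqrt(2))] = 6*n - 8*sqrt(2) + 2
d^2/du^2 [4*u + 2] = 0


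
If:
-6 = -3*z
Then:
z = 2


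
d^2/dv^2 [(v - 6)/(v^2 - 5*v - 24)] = 2*((11 - 3*v)*(-v^2 + 5*v + 24) - (v - 6)*(2*v - 5)^2)/(-v^2 + 5*v + 24)^3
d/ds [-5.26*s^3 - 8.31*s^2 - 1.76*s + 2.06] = -15.78*s^2 - 16.62*s - 1.76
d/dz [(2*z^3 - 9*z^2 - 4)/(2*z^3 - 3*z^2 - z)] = (12*z^4 - 4*z^3 + 33*z^2 - 24*z - 4)/(z^2*(4*z^4 - 12*z^3 + 5*z^2 + 6*z + 1))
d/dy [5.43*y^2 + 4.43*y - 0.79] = 10.86*y + 4.43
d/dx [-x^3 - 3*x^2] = 3*x*(-x - 2)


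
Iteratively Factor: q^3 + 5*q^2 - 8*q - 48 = (q - 3)*(q^2 + 8*q + 16) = (q - 3)*(q + 4)*(q + 4)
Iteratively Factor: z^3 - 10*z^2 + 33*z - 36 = (z - 3)*(z^2 - 7*z + 12) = (z - 4)*(z - 3)*(z - 3)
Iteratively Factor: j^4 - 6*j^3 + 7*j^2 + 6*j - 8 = (j - 1)*(j^3 - 5*j^2 + 2*j + 8) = (j - 1)*(j + 1)*(j^2 - 6*j + 8) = (j - 2)*(j - 1)*(j + 1)*(j - 4)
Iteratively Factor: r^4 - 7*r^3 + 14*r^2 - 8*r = (r - 4)*(r^3 - 3*r^2 + 2*r) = (r - 4)*(r - 2)*(r^2 - r) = (r - 4)*(r - 2)*(r - 1)*(r)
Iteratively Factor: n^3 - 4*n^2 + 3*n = (n)*(n^2 - 4*n + 3) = n*(n - 1)*(n - 3)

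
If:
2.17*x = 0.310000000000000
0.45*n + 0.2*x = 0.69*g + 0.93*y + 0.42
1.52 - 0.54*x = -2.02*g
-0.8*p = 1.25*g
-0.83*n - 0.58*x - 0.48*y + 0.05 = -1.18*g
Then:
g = -0.71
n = -0.87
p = 1.12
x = 0.14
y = -0.31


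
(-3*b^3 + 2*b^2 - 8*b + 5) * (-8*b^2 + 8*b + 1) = 24*b^5 - 40*b^4 + 77*b^3 - 102*b^2 + 32*b + 5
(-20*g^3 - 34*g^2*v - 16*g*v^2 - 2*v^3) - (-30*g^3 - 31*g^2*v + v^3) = 10*g^3 - 3*g^2*v - 16*g*v^2 - 3*v^3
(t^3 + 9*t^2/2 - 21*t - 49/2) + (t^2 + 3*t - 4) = t^3 + 11*t^2/2 - 18*t - 57/2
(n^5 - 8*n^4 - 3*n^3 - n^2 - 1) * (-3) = -3*n^5 + 24*n^4 + 9*n^3 + 3*n^2 + 3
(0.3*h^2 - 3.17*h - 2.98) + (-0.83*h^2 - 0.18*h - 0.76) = -0.53*h^2 - 3.35*h - 3.74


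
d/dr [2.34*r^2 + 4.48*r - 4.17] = 4.68*r + 4.48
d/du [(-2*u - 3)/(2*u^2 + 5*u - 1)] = (4*u^2 + 12*u + 17)/(4*u^4 + 20*u^3 + 21*u^2 - 10*u + 1)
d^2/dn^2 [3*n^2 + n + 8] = 6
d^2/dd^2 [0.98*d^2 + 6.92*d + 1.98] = 1.96000000000000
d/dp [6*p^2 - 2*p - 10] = 12*p - 2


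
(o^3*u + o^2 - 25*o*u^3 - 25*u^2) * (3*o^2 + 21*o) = 3*o^5*u + 21*o^4*u + 3*o^4 - 75*o^3*u^3 + 21*o^3 - 525*o^2*u^3 - 75*o^2*u^2 - 525*o*u^2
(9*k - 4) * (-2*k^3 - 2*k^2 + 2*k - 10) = -18*k^4 - 10*k^3 + 26*k^2 - 98*k + 40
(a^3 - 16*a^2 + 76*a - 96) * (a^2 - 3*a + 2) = a^5 - 19*a^4 + 126*a^3 - 356*a^2 + 440*a - 192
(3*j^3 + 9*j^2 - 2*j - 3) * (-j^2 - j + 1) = -3*j^5 - 12*j^4 - 4*j^3 + 14*j^2 + j - 3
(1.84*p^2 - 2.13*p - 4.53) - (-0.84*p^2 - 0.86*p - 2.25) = 2.68*p^2 - 1.27*p - 2.28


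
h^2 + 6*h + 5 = (h + 1)*(h + 5)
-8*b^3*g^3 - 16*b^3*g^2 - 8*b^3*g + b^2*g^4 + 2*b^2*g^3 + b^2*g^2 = g*(-8*b + g)*(b*g + b)^2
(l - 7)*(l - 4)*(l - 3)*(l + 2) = l^4 - 12*l^3 + 33*l^2 + 38*l - 168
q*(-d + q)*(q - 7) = -d*q^2 + 7*d*q + q^3 - 7*q^2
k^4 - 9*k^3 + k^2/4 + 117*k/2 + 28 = (k - 8)*(k - 7/2)*(k + 1/2)*(k + 2)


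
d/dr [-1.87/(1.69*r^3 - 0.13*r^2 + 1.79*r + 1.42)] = (9.4809*r^2 - 0.4862*r + 3.3473)/(1.69*r^3 - 0.13*r^2 + 1.79*r + 1.42)^2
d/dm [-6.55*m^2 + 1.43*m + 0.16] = 1.43 - 13.1*m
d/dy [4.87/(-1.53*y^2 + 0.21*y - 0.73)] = (14.9022*y - 1.0227)/(1.53*y^2 - 0.21*y + 0.73)^2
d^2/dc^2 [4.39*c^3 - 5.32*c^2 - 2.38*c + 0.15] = 26.34*c - 10.64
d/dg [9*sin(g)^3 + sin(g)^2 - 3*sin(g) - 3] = (27*sin(g)^2 + 2*sin(g) - 3)*cos(g)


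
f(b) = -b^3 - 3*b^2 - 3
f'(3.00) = -45.00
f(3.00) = -57.00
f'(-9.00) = -189.00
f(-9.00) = 483.00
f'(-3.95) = -23.11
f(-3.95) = 11.82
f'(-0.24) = 1.27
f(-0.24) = -3.16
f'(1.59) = -17.12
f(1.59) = -14.60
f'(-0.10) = 0.57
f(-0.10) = -3.03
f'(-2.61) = -4.78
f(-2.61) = -5.66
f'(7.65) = -221.47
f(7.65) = -626.26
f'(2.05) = -24.91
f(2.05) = -24.22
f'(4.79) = -97.57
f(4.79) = -181.73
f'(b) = -3*b^2 - 6*b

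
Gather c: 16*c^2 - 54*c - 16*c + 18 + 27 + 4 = 16*c^2 - 70*c + 49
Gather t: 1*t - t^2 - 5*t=-t^2 - 4*t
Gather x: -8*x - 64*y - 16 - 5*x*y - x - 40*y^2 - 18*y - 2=x*(-5*y - 9) - 40*y^2 - 82*y - 18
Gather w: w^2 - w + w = w^2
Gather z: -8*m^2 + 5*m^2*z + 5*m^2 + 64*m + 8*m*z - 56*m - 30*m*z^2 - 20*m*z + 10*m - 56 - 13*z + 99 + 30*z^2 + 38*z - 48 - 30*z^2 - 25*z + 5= -3*m^2 - 30*m*z^2 + 18*m + z*(5*m^2 - 12*m)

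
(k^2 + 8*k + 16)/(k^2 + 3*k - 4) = (k + 4)/(k - 1)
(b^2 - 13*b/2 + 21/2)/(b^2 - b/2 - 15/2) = (2*b - 7)/(2*b + 5)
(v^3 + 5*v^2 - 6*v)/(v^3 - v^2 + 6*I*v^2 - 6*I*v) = (v + 6)/(v + 6*I)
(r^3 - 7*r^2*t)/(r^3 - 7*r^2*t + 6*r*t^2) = r*(r - 7*t)/(r^2 - 7*r*t + 6*t^2)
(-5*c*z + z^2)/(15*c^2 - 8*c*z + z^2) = z/(-3*c + z)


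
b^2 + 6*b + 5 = (b + 1)*(b + 5)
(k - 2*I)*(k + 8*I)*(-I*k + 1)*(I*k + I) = k^4 + k^3 + 7*I*k^3 + 10*k^2 + 7*I*k^2 + 10*k + 16*I*k + 16*I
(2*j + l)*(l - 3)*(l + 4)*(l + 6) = 2*j*l^3 + 14*j*l^2 - 12*j*l - 144*j + l^4 + 7*l^3 - 6*l^2 - 72*l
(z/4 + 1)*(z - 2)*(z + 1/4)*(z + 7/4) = z^4/4 + z^3 - 57*z^2/64 - 121*z/32 - 7/8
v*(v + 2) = v^2 + 2*v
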